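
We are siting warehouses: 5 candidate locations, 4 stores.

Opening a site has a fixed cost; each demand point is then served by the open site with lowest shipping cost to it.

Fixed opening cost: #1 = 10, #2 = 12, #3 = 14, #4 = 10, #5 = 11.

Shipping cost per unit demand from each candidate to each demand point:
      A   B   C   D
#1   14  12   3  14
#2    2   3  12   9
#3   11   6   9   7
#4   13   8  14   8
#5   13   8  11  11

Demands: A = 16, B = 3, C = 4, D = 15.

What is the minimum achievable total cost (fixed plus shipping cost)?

194

Open {#1, #2, #3}: assign each demand point to its cheapest open site.
  A→#2 16×2=32, B→#2 3×3=9, C→#1 4×3=12, D→#3 15×7=105
  shipping cost 158, fixed 36 → total 194.
Compare {#1, #2, #3, #4}: shipping cost 158 + fixed 46 = 204.
Compare {#1, #2, #4}: shipping cost 173 + fixed 32 = 205.
Compare {#1, #2, #3, #5}: shipping cost 158 + fixed 47 = 205.
All other subsets cost ≥ 204. Minimum total cost: 194.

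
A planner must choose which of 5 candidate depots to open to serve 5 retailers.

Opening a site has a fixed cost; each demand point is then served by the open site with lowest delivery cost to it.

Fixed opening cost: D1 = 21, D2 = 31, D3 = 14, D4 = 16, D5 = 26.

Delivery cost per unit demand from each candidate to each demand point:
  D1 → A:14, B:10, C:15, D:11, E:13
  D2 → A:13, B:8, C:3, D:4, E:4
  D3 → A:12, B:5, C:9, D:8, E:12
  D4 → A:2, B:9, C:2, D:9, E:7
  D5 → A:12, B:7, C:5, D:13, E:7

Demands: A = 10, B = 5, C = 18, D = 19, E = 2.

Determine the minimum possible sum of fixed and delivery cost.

Open {D2, D3, D4}: assign each demand point to its cheapest open site.
  A→D4 10×2=20, B→D3 5×5=25, C→D4 18×2=36, D→D2 19×4=76, E→D2 2×4=8
  delivery cost 165, fixed 61 → total 226.
Compare {D2, D4}: delivery cost 180 + fixed 47 = 227.
Compare {D1, D2, D3, D4}: delivery cost 165 + fixed 82 = 247.
Compare {D1, D2, D4}: delivery cost 180 + fixed 68 = 248.
All other subsets cost ≥ 227. Minimum total cost: 226.

226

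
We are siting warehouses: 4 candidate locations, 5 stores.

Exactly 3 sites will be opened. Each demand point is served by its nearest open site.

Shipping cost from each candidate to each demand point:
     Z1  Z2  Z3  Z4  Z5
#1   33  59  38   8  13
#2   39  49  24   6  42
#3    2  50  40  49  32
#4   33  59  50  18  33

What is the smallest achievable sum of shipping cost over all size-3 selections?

94

Open {#1, #2, #3}.
  Z1→#3 2, Z2→#2 49, Z3→#2 24, Z4→#2 6, Z5→#1 13  ⇒ total 94.
Compare {#1, #3, #4}: total 111.
Compare {#2, #3, #4}: total 113.
No size-3 selection does better; minimum is 94.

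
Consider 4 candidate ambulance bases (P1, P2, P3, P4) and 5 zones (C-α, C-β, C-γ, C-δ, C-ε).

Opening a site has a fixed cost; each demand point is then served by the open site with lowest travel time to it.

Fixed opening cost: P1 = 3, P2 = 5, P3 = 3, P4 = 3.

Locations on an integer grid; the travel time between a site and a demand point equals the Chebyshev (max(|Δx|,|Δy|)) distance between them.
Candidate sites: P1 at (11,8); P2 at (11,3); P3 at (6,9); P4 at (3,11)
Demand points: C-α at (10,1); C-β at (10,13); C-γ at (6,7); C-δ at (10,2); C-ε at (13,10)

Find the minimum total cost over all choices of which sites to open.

22

Open {P1, P2, P3}: assign each demand point to its cheapest open site.
  C-α→P2 2, C-β→P3 4, C-γ→P3 2, C-δ→P2 1, C-ε→P1 2
  travel time 11, fixed 11 → total 22.
Compare {P1, P2}: travel time 15 + fixed 8 = 23.
Compare {P2, P3}: travel time 16 + fixed 8 = 24.
Compare {P1, P2, P4}: travel time 14 + fixed 11 = 25.
All other subsets cost ≥ 23. Minimum total cost: 22.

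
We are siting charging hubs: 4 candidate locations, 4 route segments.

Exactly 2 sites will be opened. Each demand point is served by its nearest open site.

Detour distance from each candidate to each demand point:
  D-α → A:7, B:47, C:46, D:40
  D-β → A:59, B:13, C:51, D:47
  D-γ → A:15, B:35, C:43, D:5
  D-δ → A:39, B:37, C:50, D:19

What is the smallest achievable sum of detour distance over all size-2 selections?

76

Open {D-β, D-γ}.
  A→D-γ 15, B→D-β 13, C→D-γ 43, D→D-γ 5  ⇒ total 76.
Compare {D-α, D-γ}: total 90.
Compare {D-γ, D-δ}: total 98.
No size-2 selection does better; minimum is 76.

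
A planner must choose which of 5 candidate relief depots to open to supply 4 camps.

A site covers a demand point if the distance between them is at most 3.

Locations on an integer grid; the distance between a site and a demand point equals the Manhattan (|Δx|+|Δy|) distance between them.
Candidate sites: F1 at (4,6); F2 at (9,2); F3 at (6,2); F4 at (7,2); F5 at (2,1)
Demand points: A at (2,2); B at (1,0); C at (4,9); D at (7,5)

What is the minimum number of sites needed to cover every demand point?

Coverage sets (demand points within 3 of each site):
  F1: {C}
  F2: {}
  F3: {}
  F4: {D}
  F5: {A, B}
No 2 sites suffice: every size-2 union leaves at least one demand point uncovered.
But {F1, F4, F5} covers everything, so the minimum is 3.

3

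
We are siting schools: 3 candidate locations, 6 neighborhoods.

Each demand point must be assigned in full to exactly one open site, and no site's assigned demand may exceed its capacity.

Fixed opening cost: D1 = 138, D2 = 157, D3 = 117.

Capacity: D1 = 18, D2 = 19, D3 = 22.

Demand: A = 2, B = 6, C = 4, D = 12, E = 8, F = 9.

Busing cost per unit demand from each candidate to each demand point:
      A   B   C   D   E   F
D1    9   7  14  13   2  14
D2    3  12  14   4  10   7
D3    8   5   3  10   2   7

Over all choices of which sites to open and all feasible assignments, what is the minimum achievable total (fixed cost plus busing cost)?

Open {D2, D3}; cheapest assignment that respects the capacities:
  D2 (cap 19, load 19): A, E, F — cost 2×3 + 8×10 + 9×7 = 149
  D3 (cap 22, load 22): B, C, D — cost 6×5 + 4×3 + 12×10 = 162
  Shipping 311, fixed 274 → total 585.
  Any other capacity-feasible assignment to {D2, D3} ships for at least 311.
Compare {D1, D2, D3}: its best feasible assignment gives total 587.
Every other set of open sites that can feasibly serve all demand totals ≥ 587 even under its best assignment. Minimum: 585.

585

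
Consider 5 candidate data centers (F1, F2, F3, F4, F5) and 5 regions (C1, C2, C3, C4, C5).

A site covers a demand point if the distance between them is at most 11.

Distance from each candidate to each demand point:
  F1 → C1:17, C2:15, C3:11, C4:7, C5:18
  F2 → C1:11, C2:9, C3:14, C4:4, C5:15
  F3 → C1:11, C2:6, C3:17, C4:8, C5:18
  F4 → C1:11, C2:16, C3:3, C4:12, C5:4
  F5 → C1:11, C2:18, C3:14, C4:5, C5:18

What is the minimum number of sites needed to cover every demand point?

2

Coverage sets (demand points within 11 of each site):
  F1: {C3, C4}
  F2: {C1, C2, C4}
  F3: {C1, C2, C4}
  F4: {C1, C3, C5}
  F5: {C1, C4}
No single site covers all 5 demand points.
But {F2, F4} covers everything, so the minimum is 2.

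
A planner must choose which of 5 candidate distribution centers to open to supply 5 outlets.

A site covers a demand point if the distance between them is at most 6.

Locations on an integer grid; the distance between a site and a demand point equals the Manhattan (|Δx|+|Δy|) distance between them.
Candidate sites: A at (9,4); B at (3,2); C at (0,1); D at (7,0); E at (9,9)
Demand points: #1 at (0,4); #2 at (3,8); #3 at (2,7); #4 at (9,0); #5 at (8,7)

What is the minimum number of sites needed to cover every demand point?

Coverage sets (demand points within 6 of each site):
  A: {#4, #5}
  B: {#1, #2, #3}
  C: {#1}
  D: {#4}
  E: {#5}
No single site covers all 5 demand points.
But {A, B} covers everything, so the minimum is 2.

2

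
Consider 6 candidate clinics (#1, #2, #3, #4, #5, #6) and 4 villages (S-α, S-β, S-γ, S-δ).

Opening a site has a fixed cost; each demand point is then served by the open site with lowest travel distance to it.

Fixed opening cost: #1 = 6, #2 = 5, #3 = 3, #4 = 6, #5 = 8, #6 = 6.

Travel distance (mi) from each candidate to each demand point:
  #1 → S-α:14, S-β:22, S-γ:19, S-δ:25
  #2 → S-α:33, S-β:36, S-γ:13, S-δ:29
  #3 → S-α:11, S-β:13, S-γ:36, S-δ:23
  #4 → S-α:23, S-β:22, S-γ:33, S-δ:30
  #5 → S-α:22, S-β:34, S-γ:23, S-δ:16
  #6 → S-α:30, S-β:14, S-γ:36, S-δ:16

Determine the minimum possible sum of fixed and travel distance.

Open {#2, #3, #6}: assign each demand point to its cheapest open site.
  S-α→#3 11, S-β→#3 13, S-γ→#2 13, S-δ→#6 16
  travel distance 53, fixed 14 → total 67.
Compare {#2, #3}: travel distance 60 + fixed 8 = 68.
Compare {#2, #3, #5}: travel distance 53 + fixed 16 = 69.
Compare {#1, #2, #3, #6}: travel distance 53 + fixed 20 = 73.
All other subsets cost ≥ 68. Minimum total cost: 67.

67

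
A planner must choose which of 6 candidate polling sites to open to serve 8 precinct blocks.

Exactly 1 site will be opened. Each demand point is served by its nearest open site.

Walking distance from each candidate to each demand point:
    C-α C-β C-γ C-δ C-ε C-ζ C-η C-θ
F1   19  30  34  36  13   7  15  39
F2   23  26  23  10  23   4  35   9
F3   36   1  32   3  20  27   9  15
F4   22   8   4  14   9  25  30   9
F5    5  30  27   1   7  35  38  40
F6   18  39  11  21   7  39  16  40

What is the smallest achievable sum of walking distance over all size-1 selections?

121

Open {F4}.
  C-α→F4 22, C-β→F4 8, C-γ→F4 4, C-δ→F4 14, C-ε→F4 9, C-ζ→F4 25, C-η→F4 30, C-θ→F4 9  ⇒ total 121.
Compare {F3}: total 143.
Compare {F2}: total 153.
No size-1 selection does better; minimum is 121.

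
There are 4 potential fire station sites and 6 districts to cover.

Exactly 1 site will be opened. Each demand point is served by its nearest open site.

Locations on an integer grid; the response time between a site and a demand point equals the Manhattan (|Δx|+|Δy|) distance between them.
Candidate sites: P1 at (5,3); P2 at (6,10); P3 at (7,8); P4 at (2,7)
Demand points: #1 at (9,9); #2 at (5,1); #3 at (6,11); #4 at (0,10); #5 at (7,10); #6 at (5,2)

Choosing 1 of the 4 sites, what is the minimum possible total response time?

Open {P2}.
  #1→P2 4, #2→P2 10, #3→P2 1, #4→P2 6, #5→P2 1, #6→P2 9  ⇒ total 31.
Compare {P3}: total 35.
Compare {P1}: total 43.
No size-1 selection does better; minimum is 31.

31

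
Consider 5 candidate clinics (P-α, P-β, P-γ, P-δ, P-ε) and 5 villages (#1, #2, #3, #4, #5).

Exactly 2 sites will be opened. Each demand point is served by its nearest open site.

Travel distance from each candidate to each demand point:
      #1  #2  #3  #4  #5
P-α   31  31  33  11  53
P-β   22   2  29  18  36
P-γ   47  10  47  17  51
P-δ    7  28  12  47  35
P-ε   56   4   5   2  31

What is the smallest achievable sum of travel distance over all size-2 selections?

49

Open {P-δ, P-ε}.
  #1→P-δ 7, #2→P-ε 4, #3→P-ε 5, #4→P-ε 2, #5→P-ε 31  ⇒ total 49.
Compare {P-β, P-ε}: total 62.
Compare {P-α, P-ε}: total 73.
No size-2 selection does better; minimum is 49.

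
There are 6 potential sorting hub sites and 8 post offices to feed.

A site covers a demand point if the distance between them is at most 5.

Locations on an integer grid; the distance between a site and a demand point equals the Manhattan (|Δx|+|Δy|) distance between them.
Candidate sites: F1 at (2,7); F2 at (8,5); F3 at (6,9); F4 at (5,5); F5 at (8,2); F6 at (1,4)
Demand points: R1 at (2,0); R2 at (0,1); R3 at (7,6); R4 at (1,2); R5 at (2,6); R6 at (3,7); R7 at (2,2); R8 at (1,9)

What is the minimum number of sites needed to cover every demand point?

Coverage sets (demand points within 5 of each site):
  F1: {R5, R6, R7, R8}
  F2: {R3}
  F3: {R3, R6, R8}
  F4: {R3, R5, R6}
  F5: {R3}
  F6: {R1, R2, R4, R5, R6, R7, R8}
No single site covers all 8 demand points.
But {F2, F6} covers everything, so the minimum is 2.

2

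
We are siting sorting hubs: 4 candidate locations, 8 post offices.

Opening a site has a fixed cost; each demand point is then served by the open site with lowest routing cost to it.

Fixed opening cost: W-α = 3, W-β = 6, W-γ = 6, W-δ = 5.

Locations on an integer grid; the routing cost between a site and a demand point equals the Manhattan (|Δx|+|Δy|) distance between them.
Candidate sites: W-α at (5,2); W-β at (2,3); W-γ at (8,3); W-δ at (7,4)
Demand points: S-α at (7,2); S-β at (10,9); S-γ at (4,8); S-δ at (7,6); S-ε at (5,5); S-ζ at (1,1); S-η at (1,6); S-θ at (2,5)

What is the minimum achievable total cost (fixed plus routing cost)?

42

Open {W-β, W-δ}: assign each demand point to its cheapest open site.
  S-α→W-δ 2, S-β→W-δ 8, S-γ→W-β 7, S-δ→W-δ 2, S-ε→W-δ 3, S-ζ→W-β 3, S-η→W-β 4, S-θ→W-β 2
  routing cost 31, fixed 11 → total 42.
Compare {W-α, W-β, W-δ}: routing cost 31 + fixed 14 = 45.
Compare {W-β, W-γ}: routing cost 35 + fixed 12 = 47.
Compare {W-α, W-β}: routing cost 39 + fixed 9 = 48.
All other subsets cost ≥ 45. Minimum total cost: 42.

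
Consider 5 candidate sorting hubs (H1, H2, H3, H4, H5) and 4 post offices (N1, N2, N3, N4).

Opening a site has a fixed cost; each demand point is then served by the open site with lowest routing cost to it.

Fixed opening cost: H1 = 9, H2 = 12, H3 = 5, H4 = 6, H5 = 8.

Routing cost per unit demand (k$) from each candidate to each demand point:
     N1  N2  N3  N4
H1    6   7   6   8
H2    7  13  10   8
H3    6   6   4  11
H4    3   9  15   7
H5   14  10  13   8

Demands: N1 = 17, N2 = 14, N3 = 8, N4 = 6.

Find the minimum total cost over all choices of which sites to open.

220

Open {H3, H4}: assign each demand point to its cheapest open site.
  N1→H4 17×3=51, N2→H3 14×6=84, N3→H3 8×4=32, N4→H4 6×7=42
  routing cost 209, fixed 11 → total 220.
Compare {H3, H4, H5}: routing cost 209 + fixed 19 = 228.
Compare {H1, H3, H4}: routing cost 209 + fixed 20 = 229.
Compare {H2, H3, H4}: routing cost 209 + fixed 23 = 232.
All other subsets cost ≥ 228. Minimum total cost: 220.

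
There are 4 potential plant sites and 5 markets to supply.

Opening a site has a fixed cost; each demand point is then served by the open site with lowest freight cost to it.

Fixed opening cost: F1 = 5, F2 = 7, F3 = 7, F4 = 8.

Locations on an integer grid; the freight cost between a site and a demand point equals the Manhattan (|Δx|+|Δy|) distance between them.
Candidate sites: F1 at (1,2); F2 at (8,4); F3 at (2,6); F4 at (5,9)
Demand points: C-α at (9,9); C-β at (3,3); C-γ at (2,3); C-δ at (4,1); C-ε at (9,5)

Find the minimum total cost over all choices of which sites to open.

Open {F1, F2}: assign each demand point to its cheapest open site.
  C-α→F2 6, C-β→F1 3, C-γ→F1 2, C-δ→F1 4, C-ε→F2 2
  freight cost 17, fixed 12 → total 29.
Compare {F1, F4}: freight cost 21 + fixed 13 = 34.
Compare {F2}: freight cost 28 + fixed 7 = 35.
Compare {F1, F2, F4}: freight cost 15 + fixed 20 = 35.
All other subsets cost ≥ 34. Minimum total cost: 29.

29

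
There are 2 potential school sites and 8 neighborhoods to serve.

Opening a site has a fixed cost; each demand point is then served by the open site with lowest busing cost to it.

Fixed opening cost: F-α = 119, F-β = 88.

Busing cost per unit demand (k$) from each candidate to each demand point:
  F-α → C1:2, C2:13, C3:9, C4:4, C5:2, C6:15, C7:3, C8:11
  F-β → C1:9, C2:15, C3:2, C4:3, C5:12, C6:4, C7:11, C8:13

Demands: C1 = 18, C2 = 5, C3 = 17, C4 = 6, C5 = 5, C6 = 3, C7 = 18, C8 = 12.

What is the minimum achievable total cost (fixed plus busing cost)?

Open {F-α, F-β}: assign each demand point to its cheapest open site.
  C1→F-α 18×2=36, C2→F-α 5×13=65, C3→F-β 17×2=34, C4→F-β 6×3=18, C5→F-α 5×2=10, C6→F-β 3×4=12, C7→F-α 18×3=54, C8→F-α 12×11=132
  busing cost 361, fixed 207 → total 568.
Compare {F-α}: busing cost 519 + fixed 119 = 638.
Compare {F-β}: busing cost 715 + fixed 88 = 803.

568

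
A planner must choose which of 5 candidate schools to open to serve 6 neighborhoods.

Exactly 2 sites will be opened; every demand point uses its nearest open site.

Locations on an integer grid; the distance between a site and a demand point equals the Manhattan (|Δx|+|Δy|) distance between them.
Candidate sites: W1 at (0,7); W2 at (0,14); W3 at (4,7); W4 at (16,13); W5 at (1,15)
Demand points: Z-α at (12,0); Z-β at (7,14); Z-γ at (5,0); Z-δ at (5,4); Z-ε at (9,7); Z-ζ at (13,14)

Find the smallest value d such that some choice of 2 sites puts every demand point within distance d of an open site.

15

Open {W2, W3}.
  Farthest demand point is Z-α at distance 15 (to W3); all others are ≤ 15.
With {W3, W4} the worst case is 15.
With {W3, W5} the worst case is 15.
No size-2 selection achieves below 15.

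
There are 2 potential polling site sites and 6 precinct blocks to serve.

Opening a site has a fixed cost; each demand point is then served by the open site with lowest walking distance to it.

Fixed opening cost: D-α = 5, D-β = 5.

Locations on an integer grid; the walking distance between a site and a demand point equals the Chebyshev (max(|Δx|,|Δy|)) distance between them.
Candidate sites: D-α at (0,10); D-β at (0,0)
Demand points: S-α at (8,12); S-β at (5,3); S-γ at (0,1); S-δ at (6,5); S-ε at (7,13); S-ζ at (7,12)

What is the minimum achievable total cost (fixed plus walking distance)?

Open {D-α, D-β}: assign each demand point to its cheapest open site.
  S-α→D-α 8, S-β→D-β 5, S-γ→D-β 1, S-δ→D-α 6, S-ε→D-α 7, S-ζ→D-α 7
  walking distance 34, fixed 10 → total 44.
Compare {D-α}: walking distance 44 + fixed 5 = 49.
Compare {D-β}: walking distance 49 + fixed 5 = 54.

44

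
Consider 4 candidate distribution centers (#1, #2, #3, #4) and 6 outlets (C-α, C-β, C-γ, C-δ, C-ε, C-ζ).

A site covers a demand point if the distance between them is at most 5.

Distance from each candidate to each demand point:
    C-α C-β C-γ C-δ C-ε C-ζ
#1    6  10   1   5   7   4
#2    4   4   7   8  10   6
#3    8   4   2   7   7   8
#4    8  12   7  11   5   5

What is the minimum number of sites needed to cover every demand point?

3

Coverage sets (demand points within 5 of each site):
  #1: {C-γ, C-δ, C-ζ}
  #2: {C-α, C-β}
  #3: {C-β, C-γ}
  #4: {C-ε, C-ζ}
No 2 sites suffice: every size-2 union leaves at least one demand point uncovered.
But {#1, #2, #4} covers everything, so the minimum is 3.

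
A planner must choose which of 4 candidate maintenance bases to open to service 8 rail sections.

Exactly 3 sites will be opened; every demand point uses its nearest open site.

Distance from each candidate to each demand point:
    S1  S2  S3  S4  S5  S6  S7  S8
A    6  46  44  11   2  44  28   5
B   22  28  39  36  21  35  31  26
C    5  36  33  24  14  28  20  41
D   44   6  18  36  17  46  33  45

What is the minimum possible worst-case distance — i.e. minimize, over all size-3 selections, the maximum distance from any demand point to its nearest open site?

28

Open {A, C, D}.
  Farthest demand point is S6 at distance 28 (to C); all others are ≤ 28.
With {B, C, D} the worst case is 28.
With {A, B, C} the worst case is 33.
No size-3 selection achieves below 28.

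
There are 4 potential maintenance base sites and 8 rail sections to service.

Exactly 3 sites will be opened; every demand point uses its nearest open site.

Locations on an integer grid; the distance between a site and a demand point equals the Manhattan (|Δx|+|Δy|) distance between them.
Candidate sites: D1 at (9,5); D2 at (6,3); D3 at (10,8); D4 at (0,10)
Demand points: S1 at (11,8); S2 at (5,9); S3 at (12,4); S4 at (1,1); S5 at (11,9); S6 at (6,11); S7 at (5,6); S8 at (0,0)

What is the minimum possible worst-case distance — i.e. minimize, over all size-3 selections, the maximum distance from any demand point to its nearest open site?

9

Open {D1, D2, D3}.
  Farthest demand point is S8 at distance 9 (to D2); all others are ≤ 9.
With {D1, D2, D4} the worst case is 9.
With {D2, D3, D4} the worst case is 9.
No size-3 selection achieves below 9.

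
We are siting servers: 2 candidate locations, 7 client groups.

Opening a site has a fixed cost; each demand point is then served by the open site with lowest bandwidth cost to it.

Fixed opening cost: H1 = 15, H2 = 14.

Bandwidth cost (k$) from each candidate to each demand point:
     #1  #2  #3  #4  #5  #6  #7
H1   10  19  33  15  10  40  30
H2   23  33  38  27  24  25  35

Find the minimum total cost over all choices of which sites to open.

Open {H1, H2}: assign each demand point to its cheapest open site.
  #1→H1 10, #2→H1 19, #3→H1 33, #4→H1 15, #5→H1 10, #6→H2 25, #7→H1 30
  bandwidth cost 142, fixed 29 → total 171.
Compare {H1}: bandwidth cost 157 + fixed 15 = 172.
Compare {H2}: bandwidth cost 205 + fixed 14 = 219.

171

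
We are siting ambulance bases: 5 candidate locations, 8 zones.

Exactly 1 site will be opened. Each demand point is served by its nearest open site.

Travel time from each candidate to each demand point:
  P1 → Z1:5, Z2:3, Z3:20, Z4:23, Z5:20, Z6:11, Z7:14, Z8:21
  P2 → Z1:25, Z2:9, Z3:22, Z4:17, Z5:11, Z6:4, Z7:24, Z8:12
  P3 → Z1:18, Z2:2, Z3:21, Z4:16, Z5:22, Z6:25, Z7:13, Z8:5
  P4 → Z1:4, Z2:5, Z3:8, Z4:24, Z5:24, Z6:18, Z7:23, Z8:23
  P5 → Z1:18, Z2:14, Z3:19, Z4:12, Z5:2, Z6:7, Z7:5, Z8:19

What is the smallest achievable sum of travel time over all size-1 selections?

96

Open {P5}.
  Z1→P5 18, Z2→P5 14, Z3→P5 19, Z4→P5 12, Z5→P5 2, Z6→P5 7, Z7→P5 5, Z8→P5 19  ⇒ total 96.
Compare {P1}: total 117.
Compare {P3}: total 122.
No size-1 selection does better; minimum is 96.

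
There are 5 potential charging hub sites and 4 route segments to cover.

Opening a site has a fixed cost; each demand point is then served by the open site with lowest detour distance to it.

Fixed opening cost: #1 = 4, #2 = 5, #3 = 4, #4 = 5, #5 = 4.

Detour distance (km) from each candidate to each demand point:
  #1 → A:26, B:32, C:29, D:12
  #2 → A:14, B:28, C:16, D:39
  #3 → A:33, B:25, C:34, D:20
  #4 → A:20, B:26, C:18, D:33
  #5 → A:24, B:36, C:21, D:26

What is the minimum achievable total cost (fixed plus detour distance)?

Open {#1, #2}: assign each demand point to its cheapest open site.
  A→#2 14, B→#2 28, C→#2 16, D→#1 12
  detour distance 70, fixed 9 → total 79.
Compare {#1, #2, #3}: detour distance 67 + fixed 13 = 80.
Compare {#1, #2, #4}: detour distance 68 + fixed 14 = 82.
Compare {#1, #2, #5}: detour distance 70 + fixed 13 = 83.
All other subsets cost ≥ 80. Minimum total cost: 79.

79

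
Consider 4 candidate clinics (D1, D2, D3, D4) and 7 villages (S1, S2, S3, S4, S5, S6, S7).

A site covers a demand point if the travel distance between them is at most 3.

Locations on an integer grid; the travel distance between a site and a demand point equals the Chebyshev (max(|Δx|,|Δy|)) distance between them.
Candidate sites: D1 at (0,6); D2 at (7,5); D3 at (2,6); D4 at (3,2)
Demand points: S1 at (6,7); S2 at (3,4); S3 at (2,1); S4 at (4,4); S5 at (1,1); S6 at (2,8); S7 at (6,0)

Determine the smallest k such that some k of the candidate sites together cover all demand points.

3

Coverage sets (demand points within 3 of each site):
  D1: {S2, S6}
  D2: {S1, S4}
  D3: {S2, S4, S6}
  D4: {S2, S3, S4, S5, S7}
No 2 sites suffice: every size-2 union leaves at least one demand point uncovered.
But {D1, D2, D4} covers everything, so the minimum is 3.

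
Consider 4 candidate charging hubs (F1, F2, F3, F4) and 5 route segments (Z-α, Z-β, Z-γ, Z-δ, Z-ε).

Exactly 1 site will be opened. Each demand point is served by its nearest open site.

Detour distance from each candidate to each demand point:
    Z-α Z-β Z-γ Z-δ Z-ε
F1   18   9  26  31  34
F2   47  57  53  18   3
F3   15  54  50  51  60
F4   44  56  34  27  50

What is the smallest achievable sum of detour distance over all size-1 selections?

118

Open {F1}.
  Z-α→F1 18, Z-β→F1 9, Z-γ→F1 26, Z-δ→F1 31, Z-ε→F1 34  ⇒ total 118.
Compare {F2}: total 178.
Compare {F4}: total 211.
No size-1 selection does better; minimum is 118.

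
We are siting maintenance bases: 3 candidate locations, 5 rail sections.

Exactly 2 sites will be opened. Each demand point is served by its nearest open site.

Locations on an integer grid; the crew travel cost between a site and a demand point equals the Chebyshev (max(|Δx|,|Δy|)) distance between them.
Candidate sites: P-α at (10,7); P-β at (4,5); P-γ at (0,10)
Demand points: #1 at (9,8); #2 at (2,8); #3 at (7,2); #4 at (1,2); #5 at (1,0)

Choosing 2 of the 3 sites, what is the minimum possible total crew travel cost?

15

Open {P-α, P-β}.
  #1→P-α 1, #2→P-β 3, #3→P-β 3, #4→P-β 3, #5→P-β 5  ⇒ total 15.
Compare {P-β, P-γ}: total 18.
Compare {P-α, P-γ}: total 25.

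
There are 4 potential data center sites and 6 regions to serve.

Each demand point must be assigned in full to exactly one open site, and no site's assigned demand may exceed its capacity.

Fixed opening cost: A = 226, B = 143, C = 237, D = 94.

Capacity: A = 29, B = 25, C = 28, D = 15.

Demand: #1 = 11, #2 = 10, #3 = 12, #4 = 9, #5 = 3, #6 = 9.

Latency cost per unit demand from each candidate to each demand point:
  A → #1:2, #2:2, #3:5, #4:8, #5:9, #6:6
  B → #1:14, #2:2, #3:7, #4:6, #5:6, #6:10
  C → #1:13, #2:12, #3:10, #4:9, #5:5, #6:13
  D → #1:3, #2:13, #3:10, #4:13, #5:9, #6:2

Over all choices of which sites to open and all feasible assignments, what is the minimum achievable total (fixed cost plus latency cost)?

639

Open {A, B}; cheapest assignment that respects the capacities:
  A (cap 29, load 29): #1, #4, #6 — cost 11×2 + 9×8 + 9×6 = 148
  B (cap 25, load 25): #2, #3, #5 — cost 10×2 + 12×7 + 3×6 = 122
  Shipping 270, fixed 369 → total 639.
  Any other capacity-feasible assignment to {A, B} ships for at least 270.
Compare {A, B, D}: its best feasible assignment gives total 655.
Compare {B, C, D}: its best feasible assignment gives total 824.
Every other set of open sites that can feasibly serve all demand totals ≥ 655 even under its best assignment. Minimum: 639.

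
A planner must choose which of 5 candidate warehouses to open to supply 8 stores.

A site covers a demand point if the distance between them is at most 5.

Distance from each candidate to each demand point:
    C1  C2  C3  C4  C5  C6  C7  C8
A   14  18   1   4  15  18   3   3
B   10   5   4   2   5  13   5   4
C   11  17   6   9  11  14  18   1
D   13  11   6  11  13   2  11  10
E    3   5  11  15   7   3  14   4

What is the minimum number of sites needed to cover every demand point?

2

Coverage sets (demand points within 5 of each site):
  A: {C3, C4, C7, C8}
  B: {C2, C3, C4, C5, C7, C8}
  C: {C8}
  D: {C6}
  E: {C1, C2, C6, C8}
No single site covers all 8 demand points.
But {B, E} covers everything, so the minimum is 2.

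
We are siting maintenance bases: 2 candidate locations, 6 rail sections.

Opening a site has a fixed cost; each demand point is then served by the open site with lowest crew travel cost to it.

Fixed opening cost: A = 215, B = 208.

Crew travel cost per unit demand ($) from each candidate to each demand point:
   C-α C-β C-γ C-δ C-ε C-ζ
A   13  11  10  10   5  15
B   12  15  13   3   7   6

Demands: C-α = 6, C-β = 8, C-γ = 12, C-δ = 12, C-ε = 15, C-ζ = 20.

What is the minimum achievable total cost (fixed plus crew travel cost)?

817

Open {B}: assign each demand point to its cheapest open site.
  C-α→B 6×12=72, C-β→B 8×15=120, C-γ→B 12×13=156, C-δ→B 12×3=36, C-ε→B 15×7=105, C-ζ→B 20×6=120
  crew travel cost 609, fixed 208 → total 817.
Compare {A, B}: crew travel cost 511 + fixed 423 = 934.
Compare {A}: crew travel cost 781 + fixed 215 = 996.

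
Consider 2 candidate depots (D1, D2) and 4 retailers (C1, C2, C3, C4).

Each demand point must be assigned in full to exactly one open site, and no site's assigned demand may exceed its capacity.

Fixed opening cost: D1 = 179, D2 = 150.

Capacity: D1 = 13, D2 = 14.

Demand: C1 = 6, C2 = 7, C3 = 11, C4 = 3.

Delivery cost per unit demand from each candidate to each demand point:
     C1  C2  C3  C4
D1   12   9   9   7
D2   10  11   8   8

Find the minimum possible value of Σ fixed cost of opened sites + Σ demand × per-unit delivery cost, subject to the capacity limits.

Open {D1, D2}; cheapest assignment that respects the capacities:
  D1 (cap 13, load 13): C1, C2 — cost 6×12 + 7×9 = 135
  D2 (cap 14, load 14): C3, C4 — cost 11×8 + 3×8 = 112
  Shipping 247, fixed 329 → total 576.
  Any other capacity-feasible assignment to {D1, D2} ships for at least 247.
Total demand is 27 and no other set of sites has combined capacity ≥ 27, so {D1, D2} is the only feasible choice of open sites. Minimum: 576.

576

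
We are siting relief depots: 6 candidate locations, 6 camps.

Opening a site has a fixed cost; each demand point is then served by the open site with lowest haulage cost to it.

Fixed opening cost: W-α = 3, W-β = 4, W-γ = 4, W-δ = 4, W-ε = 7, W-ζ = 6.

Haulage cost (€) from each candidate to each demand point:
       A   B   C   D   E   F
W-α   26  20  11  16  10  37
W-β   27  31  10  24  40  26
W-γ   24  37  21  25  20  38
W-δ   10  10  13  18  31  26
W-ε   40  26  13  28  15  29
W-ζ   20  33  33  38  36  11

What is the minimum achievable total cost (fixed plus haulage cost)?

Open {W-α, W-δ, W-ζ}: assign each demand point to its cheapest open site.
  A→W-δ 10, B→W-δ 10, C→W-α 11, D→W-α 16, E→W-α 10, F→W-ζ 11
  haulage cost 68, fixed 13 → total 81.
Compare {W-α, W-β, W-δ, W-ζ}: haulage cost 67 + fixed 17 = 84.
Compare {W-α, W-γ, W-δ, W-ζ}: haulage cost 68 + fixed 17 = 85.
Compare {W-α, W-δ, W-ε, W-ζ}: haulage cost 68 + fixed 20 = 88.
All other subsets cost ≥ 84. Minimum total cost: 81.

81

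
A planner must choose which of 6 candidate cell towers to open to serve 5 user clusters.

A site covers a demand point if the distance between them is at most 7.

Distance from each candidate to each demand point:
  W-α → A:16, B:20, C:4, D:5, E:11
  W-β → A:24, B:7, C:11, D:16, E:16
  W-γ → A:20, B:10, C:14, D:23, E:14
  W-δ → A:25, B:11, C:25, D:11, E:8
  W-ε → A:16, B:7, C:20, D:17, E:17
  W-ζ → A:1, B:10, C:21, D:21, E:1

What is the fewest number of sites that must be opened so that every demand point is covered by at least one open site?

Coverage sets (demand points within 7 of each site):
  W-α: {C, D}
  W-β: {B}
  W-γ: {}
  W-δ: {}
  W-ε: {B}
  W-ζ: {A, E}
No 2 sites suffice: every size-2 union leaves at least one demand point uncovered.
But {W-α, W-β, W-ζ} covers everything, so the minimum is 3.

3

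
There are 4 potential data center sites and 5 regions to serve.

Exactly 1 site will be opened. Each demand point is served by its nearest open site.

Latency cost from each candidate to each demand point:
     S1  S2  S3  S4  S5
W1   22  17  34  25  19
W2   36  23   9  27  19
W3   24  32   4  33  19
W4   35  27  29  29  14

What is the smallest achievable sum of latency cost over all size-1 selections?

112

Open {W3}.
  S1→W3 24, S2→W3 32, S3→W3 4, S4→W3 33, S5→W3 19  ⇒ total 112.
Compare {W2}: total 114.
Compare {W1}: total 117.
No size-1 selection does better; minimum is 112.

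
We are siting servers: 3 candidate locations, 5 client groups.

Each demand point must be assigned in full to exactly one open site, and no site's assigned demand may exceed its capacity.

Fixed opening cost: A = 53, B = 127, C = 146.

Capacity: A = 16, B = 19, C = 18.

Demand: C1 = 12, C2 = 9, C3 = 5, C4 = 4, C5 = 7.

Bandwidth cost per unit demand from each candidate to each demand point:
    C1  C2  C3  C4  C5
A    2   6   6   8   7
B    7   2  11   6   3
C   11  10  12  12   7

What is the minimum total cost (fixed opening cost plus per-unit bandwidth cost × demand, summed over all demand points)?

481

Open {A, B, C}; cheapest assignment that respects the capacities:
  A (cap 16, load 16): C1, C4 — cost 12×2 + 4×8 = 56
  B (cap 19, load 16): C2, C5 — cost 9×2 + 7×3 = 39
  C (cap 18, load 5): C3 — cost 5×12 = 60
  Shipping 155, fixed 326 → total 481.
  Any other capacity-feasible assignment to {A, B, C} ships for at least 155.
Compare {B, C}: its best feasible assignment gives total 576.
Every other set of open sites that can feasibly serve all demand totals ≥ 576 even under its best assignment. Minimum: 481.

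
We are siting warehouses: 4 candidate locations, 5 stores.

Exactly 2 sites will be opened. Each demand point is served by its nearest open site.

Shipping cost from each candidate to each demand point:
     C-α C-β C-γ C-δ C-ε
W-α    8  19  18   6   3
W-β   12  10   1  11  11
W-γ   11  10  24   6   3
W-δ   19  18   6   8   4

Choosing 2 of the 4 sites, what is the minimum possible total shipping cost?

Open {W-α, W-β}.
  C-α→W-α 8, C-β→W-β 10, C-γ→W-β 1, C-δ→W-α 6, C-ε→W-α 3  ⇒ total 28.
Compare {W-β, W-γ}: total 31.
Compare {W-β, W-δ}: total 35.
No size-2 selection does better; minimum is 28.

28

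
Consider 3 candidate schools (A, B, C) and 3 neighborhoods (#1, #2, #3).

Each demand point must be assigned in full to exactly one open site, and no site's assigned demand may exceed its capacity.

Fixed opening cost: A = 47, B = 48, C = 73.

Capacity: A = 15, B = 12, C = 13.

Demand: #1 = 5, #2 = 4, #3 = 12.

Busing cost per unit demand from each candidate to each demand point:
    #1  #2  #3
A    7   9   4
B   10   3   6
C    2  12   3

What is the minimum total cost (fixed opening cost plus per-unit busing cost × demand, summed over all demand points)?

205

Open {A, B}; cheapest assignment that respects the capacities:
  A (cap 15, load 12): #3 — cost 12×4 = 48
  B (cap 12, load 9): #1, #2 — cost 5×10 + 4×3 = 62
  Shipping 110, fixed 95 → total 205.
  Any other capacity-feasible assignment to {A, B} ships for at least 110.
Compare {B, C}: its best feasible assignment gives total 219.
Compare {A, C}: its best feasible assignment gives total 226.
Every other set of open sites that can feasibly serve all demand totals ≥ 219 even under its best assignment. Minimum: 205.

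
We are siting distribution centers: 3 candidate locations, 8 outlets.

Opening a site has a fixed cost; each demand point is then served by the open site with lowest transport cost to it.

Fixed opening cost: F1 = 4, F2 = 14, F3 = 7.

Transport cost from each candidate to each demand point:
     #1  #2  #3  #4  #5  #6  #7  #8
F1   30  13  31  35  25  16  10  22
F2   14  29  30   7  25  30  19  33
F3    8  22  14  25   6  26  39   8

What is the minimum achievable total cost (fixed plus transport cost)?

107

Open {F1, F2, F3}: assign each demand point to its cheapest open site.
  #1→F3 8, #2→F1 13, #3→F3 14, #4→F2 7, #5→F3 6, #6→F1 16, #7→F1 10, #8→F3 8
  transport cost 82, fixed 25 → total 107.
Compare {F1, F3}: transport cost 100 + fixed 11 = 111.
Compare {F2, F3}: transport cost 110 + fixed 21 = 131.
Compare {F3}: transport cost 148 + fixed 7 = 155.
All other subsets cost ≥ 111. Minimum total cost: 107.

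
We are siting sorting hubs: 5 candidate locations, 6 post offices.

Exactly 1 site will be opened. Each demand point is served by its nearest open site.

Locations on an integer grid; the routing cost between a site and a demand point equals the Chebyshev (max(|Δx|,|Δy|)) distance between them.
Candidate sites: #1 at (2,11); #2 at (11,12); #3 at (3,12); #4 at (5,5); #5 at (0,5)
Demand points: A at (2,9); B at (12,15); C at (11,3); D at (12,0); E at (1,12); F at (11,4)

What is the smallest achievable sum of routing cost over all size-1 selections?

Open {#4}.
  A→#4 4, B→#4 10, C→#4 6, D→#4 7, E→#4 7, F→#4 6  ⇒ total 40.
Compare {#1}: total 42.
Compare {#3}: total 43.
No size-1 selection does better; minimum is 40.

40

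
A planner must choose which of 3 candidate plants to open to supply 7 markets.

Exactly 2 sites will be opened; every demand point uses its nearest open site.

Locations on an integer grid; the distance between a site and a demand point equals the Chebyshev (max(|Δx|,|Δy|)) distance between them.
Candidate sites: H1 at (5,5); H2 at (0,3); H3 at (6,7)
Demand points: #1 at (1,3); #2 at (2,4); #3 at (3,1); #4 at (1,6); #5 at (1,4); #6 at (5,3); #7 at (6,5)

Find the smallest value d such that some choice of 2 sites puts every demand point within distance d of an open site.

3

Open {H1, H2}.
  Farthest demand point is #3 at distance 3 (to H2); all others are ≤ 3.
With {H1, H3} the worst case is 4.
With {H2, H3} the worst case is 4.
No size-2 selection achieves below 3.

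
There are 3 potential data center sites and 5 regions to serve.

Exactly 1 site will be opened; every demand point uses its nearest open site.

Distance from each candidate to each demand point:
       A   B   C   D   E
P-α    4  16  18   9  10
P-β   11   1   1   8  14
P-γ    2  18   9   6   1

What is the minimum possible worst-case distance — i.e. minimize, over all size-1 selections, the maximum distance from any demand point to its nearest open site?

Open {P-β}.
  Farthest demand point is E at distance 14 (to P-β); all others are ≤ 14.
With {P-α} the worst case is 18.
With {P-γ} the worst case is 18.
No size-1 selection achieves below 14.

14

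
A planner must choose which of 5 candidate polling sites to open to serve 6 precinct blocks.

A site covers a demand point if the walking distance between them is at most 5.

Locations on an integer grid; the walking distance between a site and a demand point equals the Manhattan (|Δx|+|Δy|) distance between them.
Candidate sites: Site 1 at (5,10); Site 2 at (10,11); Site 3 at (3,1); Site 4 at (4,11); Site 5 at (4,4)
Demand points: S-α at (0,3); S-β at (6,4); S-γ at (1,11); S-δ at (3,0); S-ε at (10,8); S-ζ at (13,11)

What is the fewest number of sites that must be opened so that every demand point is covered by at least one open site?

3

Coverage sets (demand points within 5 of each site):
  Site 1: {S-γ}
  Site 2: {S-ε, S-ζ}
  Site 3: {S-α, S-δ}
  Site 4: {S-γ}
  Site 5: {S-α, S-β, S-δ}
No 2 sites suffice: every size-2 union leaves at least one demand point uncovered.
But {Site 1, Site 2, Site 5} covers everything, so the minimum is 3.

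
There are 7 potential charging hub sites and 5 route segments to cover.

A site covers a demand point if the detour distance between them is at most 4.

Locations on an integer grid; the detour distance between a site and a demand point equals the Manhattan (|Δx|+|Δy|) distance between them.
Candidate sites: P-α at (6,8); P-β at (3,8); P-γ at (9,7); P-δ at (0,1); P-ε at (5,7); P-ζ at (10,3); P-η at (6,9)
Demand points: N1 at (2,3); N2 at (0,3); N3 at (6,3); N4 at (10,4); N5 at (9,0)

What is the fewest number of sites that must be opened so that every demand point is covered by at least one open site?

2

Coverage sets (demand points within 4 of each site):
  P-α: {}
  P-β: {}
  P-γ: {N4}
  P-δ: {N1, N2}
  P-ε: {}
  P-ζ: {N3, N4, N5}
  P-η: {}
No single site covers all 5 demand points.
But {P-δ, P-ζ} covers everything, so the minimum is 2.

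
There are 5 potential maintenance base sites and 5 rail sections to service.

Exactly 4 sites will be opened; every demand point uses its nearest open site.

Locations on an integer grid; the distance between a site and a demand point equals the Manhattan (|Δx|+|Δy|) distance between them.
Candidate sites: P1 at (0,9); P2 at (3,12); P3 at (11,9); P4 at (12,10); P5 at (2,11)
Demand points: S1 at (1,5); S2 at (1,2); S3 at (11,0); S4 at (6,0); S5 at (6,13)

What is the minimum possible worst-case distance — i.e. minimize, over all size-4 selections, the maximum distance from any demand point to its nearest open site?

14

Open {P1, P2, P3, P4}.
  Farthest demand point is S4 at distance 14 (to P3); all others are ≤ 14.
With {P1, P2, P3, P5} the worst case is 14.
With {P1, P3, P4, P5} the worst case is 14.
No size-4 selection achieves below 14.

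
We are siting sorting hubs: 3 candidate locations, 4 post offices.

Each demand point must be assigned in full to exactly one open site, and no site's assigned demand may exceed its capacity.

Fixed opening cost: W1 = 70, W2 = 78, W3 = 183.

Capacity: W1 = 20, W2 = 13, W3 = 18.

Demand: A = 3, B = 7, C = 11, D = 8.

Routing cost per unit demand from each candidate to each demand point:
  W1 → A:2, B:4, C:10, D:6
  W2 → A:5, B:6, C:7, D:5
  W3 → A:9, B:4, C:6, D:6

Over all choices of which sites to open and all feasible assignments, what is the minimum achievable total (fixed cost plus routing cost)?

307

Open {W1, W2}; cheapest assignment that respects the capacities:
  W1 (cap 20, load 18): A, B, D — cost 3×2 + 7×4 + 8×6 = 82
  W2 (cap 13, load 11): C — cost 11×7 = 77
  Shipping 159, fixed 148 → total 307.
  Any other capacity-feasible assignment to {W1, W2} ships for at least 159.
Compare {W1, W3}: its best feasible assignment gives total 401.
Compare {W2, W3}: its best feasible assignment gives total 410.
Every other set of open sites that can feasibly serve all demand totals ≥ 401 even under its best assignment. Minimum: 307.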